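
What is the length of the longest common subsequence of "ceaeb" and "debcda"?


LCS of "ceaeb" and "debcda"
DP table:
           d    e    b    c    d    a
      0    0    0    0    0    0    0
  c   0    0    0    0    1    1    1
  e   0    0    1    1    1    1    1
  a   0    0    1    1    1    1    2
  e   0    0    1    1    1    1    2
  b   0    0    1    2    2    2    2
LCS length = dp[5][6] = 2

2


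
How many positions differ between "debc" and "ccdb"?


Comparing "debc" and "ccdb" position by position:
  Position 0: 'd' vs 'c' => DIFFER
  Position 1: 'e' vs 'c' => DIFFER
  Position 2: 'b' vs 'd' => DIFFER
  Position 3: 'c' vs 'b' => DIFFER
Positions that differ: 4

4


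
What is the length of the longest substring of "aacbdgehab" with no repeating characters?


Input: "aacbdgehab"
Sliding window (track last position of each char):
  Position 0 ('a'): window [0,0] length 1 -- new best
  Position 1 ('a'): repeat (last at 0), move window start to 1
  Position 1 ('a'): window [1,1] length 1
  Position 2 ('c'): window [1,2] length 2 -- new best
  Position 3 ('b'): window [1,3] length 3 -- new best
  Position 4 ('d'): window [1,4] length 4 -- new best
  Position 5 ('g'): window [1,5] length 5 -- new best
  Position 6 ('e'): window [1,6] length 6 -- new best
  Position 7 ('h'): window [1,7] length 7 -- new best
  Position 8 ('a'): repeat (last at 1), move window start to 2
  Position 8 ('a'): window [2,8] length 7
  Position 9 ('b'): repeat (last at 3), move window start to 4
  Position 9 ('b'): window [4,9] length 6
Longest substring with no repeats: "acbdgeh" with length 7

7


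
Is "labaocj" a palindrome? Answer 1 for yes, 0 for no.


Input: labaocj
Reversed: jcoabal
  Compare pos 0 ('l') with pos 6 ('j'): MISMATCH
  Compare pos 1 ('a') with pos 5 ('c'): MISMATCH
  Compare pos 2 ('b') with pos 4 ('o'): MISMATCH
Result: not a palindrome

0


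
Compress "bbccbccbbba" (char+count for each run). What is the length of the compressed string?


Input: bbccbccbbba
Runs:
  'b' x 2 => "b2"
  'c' x 2 => "c2"
  'b' x 1 => "b1"
  'c' x 2 => "c2"
  'b' x 3 => "b3"
  'a' x 1 => "a1"
Compressed: "b2c2b1c2b3a1"
Compressed length: 12

12


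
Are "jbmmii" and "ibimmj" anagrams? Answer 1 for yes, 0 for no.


Strings: "jbmmii", "ibimmj"
Sorted first:  biijmm
Sorted second: biijmm
Sorted forms match => anagrams

1


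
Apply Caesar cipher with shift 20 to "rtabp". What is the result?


Caesar cipher: shift "rtabp" by 20
  'r' (pos 17) + 20 = pos 11 = 'l'
  't' (pos 19) + 20 = pos 13 = 'n'
  'a' (pos 0) + 20 = pos 20 = 'u'
  'b' (pos 1) + 20 = pos 21 = 'v'
  'p' (pos 15) + 20 = pos 9 = 'j'
Result: lnuvj

lnuvj


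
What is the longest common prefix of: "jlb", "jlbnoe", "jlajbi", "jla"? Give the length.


Words: jlb, jlbnoe, jlajbi, jla
  Position 0: all 'j' => match
  Position 1: all 'l' => match
  Position 2: ('b', 'b', 'a', 'a') => mismatch, stop
LCP = "jl" (length 2)

2


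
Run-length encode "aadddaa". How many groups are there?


Input: aadddaa
Scanning for consecutive runs:
  Group 1: 'a' x 2 (positions 0-1)
  Group 2: 'd' x 3 (positions 2-4)
  Group 3: 'a' x 2 (positions 5-6)
Total groups: 3

3


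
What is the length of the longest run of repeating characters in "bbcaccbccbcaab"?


Input: "bbcaccbccbcaab"
Scanning for longest run:
  Position 1 ('b'): continues run of 'b', length=2
  Position 2 ('c'): new char, reset run to 1
  Position 3 ('a'): new char, reset run to 1
  Position 4 ('c'): new char, reset run to 1
  Position 5 ('c'): continues run of 'c', length=2
  Position 6 ('b'): new char, reset run to 1
  Position 7 ('c'): new char, reset run to 1
  Position 8 ('c'): continues run of 'c', length=2
  Position 9 ('b'): new char, reset run to 1
  Position 10 ('c'): new char, reset run to 1
  Position 11 ('a'): new char, reset run to 1
  Position 12 ('a'): continues run of 'a', length=2
  Position 13 ('b'): new char, reset run to 1
Longest run: 'b' with length 2

2


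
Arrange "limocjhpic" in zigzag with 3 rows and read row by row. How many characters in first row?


Zigzag "limocjhpic" into 3 rows:
Placing characters:
  'l' => row 0
  'i' => row 1
  'm' => row 2
  'o' => row 1
  'c' => row 0
  'j' => row 1
  'h' => row 2
  'p' => row 1
  'i' => row 0
  'c' => row 1
Rows:
  Row 0: "lci"
  Row 1: "iojpc"
  Row 2: "mh"
First row length: 3

3


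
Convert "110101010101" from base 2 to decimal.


Input: "110101010101" in base 2
Positional expansion:
  Digit '1' (value 1) x 2^11 = 2048
  Digit '1' (value 1) x 2^10 = 1024
  Digit '0' (value 0) x 2^9 = 0
  Digit '1' (value 1) x 2^8 = 256
  Digit '0' (value 0) x 2^7 = 0
  Digit '1' (value 1) x 2^6 = 64
  Digit '0' (value 0) x 2^5 = 0
  Digit '1' (value 1) x 2^4 = 16
  Digit '0' (value 0) x 2^3 = 0
  Digit '1' (value 1) x 2^2 = 4
  Digit '0' (value 0) x 2^1 = 0
  Digit '1' (value 1) x 2^0 = 1
Sum = 3413

3413


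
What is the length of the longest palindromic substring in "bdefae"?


Input: "bdefae"
Checking substrings for palindromes:
  No multi-char palindromic substrings found
Longest palindromic substring: "b" with length 1

1


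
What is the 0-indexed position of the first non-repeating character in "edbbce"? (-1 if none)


Input: edbbce
Character frequencies:
  'b': 2
  'c': 1
  'd': 1
  'e': 2
Scanning left to right for freq == 1:
  Position 0 ('e'): freq=2, skip
  Position 1 ('d'): unique! => answer = 1

1


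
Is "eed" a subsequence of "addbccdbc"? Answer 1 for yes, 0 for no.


Check if "eed" is a subsequence of "addbccdbc"
Greedy scan:
  Position 0 ('a'): no match needed
  Position 1 ('d'): no match needed
  Position 2 ('d'): no match needed
  Position 3 ('b'): no match needed
  Position 4 ('c'): no match needed
  Position 5 ('c'): no match needed
  Position 6 ('d'): no match needed
  Position 7 ('b'): no match needed
  Position 8 ('c'): no match needed
Only matched 0/3 characters => not a subsequence

0


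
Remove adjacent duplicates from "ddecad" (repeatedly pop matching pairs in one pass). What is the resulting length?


Input: ddecad
Stack-based adjacent duplicate removal:
  Read 'd': push. Stack: d
  Read 'd': matches stack top 'd' => pop. Stack: (empty)
  Read 'e': push. Stack: e
  Read 'c': push. Stack: ec
  Read 'a': push. Stack: eca
  Read 'd': push. Stack: ecad
Final stack: "ecad" (length 4)

4


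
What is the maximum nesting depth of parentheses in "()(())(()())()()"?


Input: "()(())(()())()()"
Tracking depth:
  Position 0 '(': depth becomes 1
  Position 1 ')': depth becomes 0
  Position 2 '(': depth becomes 1
  Position 3 '(': depth becomes 2
  Position 4 ')': depth becomes 1
  Position 5 ')': depth becomes 0
  Position 6 '(': depth becomes 1
  Position 7 '(': depth becomes 2
  Position 8 ')': depth becomes 1
  Position 9 '(': depth becomes 2
  Position 10 ')': depth becomes 1
  Position 11 ')': depth becomes 0
  Position 12 '(': depth becomes 1
  Position 13 ')': depth becomes 0
  Position 14 '(': depth becomes 1
  Position 15 ')': depth becomes 0
Maximum depth reached: 2

2


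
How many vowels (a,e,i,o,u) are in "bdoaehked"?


Input: bdoaehked
Checking each character:
  'b' at position 0: consonant
  'd' at position 1: consonant
  'o' at position 2: vowel (running total: 1)
  'a' at position 3: vowel (running total: 2)
  'e' at position 4: vowel (running total: 3)
  'h' at position 5: consonant
  'k' at position 6: consonant
  'e' at position 7: vowel (running total: 4)
  'd' at position 8: consonant
Total vowels: 4

4


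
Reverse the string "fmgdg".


Input: fmgdg
Reading characters right to left:
  Position 4: 'g'
  Position 3: 'd'
  Position 2: 'g'
  Position 1: 'm'
  Position 0: 'f'
Reversed: gdgmf

gdgmf


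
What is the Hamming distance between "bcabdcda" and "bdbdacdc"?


Comparing "bcabdcda" and "bdbdacdc" position by position:
  Position 0: 'b' vs 'b' => same
  Position 1: 'c' vs 'd' => differ
  Position 2: 'a' vs 'b' => differ
  Position 3: 'b' vs 'd' => differ
  Position 4: 'd' vs 'a' => differ
  Position 5: 'c' vs 'c' => same
  Position 6: 'd' vs 'd' => same
  Position 7: 'a' vs 'c' => differ
Total differences (Hamming distance): 5

5


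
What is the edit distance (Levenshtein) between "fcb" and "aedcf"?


Computing edit distance: "fcb" -> "aedcf"
DP table:
           a    e    d    c    f
      0    1    2    3    4    5
  f   1    1    2    3    4    4
  c   2    2    2    3    3    4
  b   3    3    3    3    4    4
Edit distance = dp[3][5] = 4

4


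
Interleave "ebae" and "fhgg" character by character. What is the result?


Interleaving "ebae" and "fhgg":
  Position 0: 'e' from first, 'f' from second => "ef"
  Position 1: 'b' from first, 'h' from second => "bh"
  Position 2: 'a' from first, 'g' from second => "ag"
  Position 3: 'e' from first, 'g' from second => "eg"
Result: efbhageg

efbhageg


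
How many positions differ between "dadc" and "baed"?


Comparing "dadc" and "baed" position by position:
  Position 0: 'd' vs 'b' => DIFFER
  Position 1: 'a' vs 'a' => same
  Position 2: 'd' vs 'e' => DIFFER
  Position 3: 'c' vs 'd' => DIFFER
Positions that differ: 3

3


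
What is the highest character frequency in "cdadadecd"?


Input: cdadadecd
Character counts:
  'a': 2
  'c': 2
  'd': 4
  'e': 1
Maximum frequency: 4

4


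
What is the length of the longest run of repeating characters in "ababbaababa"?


Input: "ababbaababa"
Scanning for longest run:
  Position 1 ('b'): new char, reset run to 1
  Position 2 ('a'): new char, reset run to 1
  Position 3 ('b'): new char, reset run to 1
  Position 4 ('b'): continues run of 'b', length=2
  Position 5 ('a'): new char, reset run to 1
  Position 6 ('a'): continues run of 'a', length=2
  Position 7 ('b'): new char, reset run to 1
  Position 8 ('a'): new char, reset run to 1
  Position 9 ('b'): new char, reset run to 1
  Position 10 ('a'): new char, reset run to 1
Longest run: 'b' with length 2

2


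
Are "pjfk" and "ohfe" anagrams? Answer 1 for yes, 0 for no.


Strings: "pjfk", "ohfe"
Sorted first:  fjkp
Sorted second: efho
Differ at position 0: 'f' vs 'e' => not anagrams

0


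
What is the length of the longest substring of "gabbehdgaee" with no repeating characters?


Input: "gabbehdgaee"
Sliding window (track last position of each char):
  Position 0 ('g'): window [0,0] length 1 -- new best
  Position 1 ('a'): window [0,1] length 2 -- new best
  Position 2 ('b'): window [0,2] length 3 -- new best
  Position 3 ('b'): repeat (last at 2), move window start to 3
  Position 3 ('b'): window [3,3] length 1
  Position 4 ('e'): window [3,4] length 2
  Position 5 ('h'): window [3,5] length 3
  Position 6 ('d'): window [3,6] length 4 -- new best
  Position 7 ('g'): window [3,7] length 5 -- new best
  Position 8 ('a'): window [3,8] length 6 -- new best
  Position 9 ('e'): repeat (last at 4), move window start to 5
  Position 9 ('e'): window [5,9] length 5
  Position 10 ('e'): repeat (last at 9), move window start to 10
  Position 10 ('e'): window [10,10] length 1
Longest substring with no repeats: "behdga" with length 6

6


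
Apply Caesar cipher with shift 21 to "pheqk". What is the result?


Caesar cipher: shift "pheqk" by 21
  'p' (pos 15) + 21 = pos 10 = 'k'
  'h' (pos 7) + 21 = pos 2 = 'c'
  'e' (pos 4) + 21 = pos 25 = 'z'
  'q' (pos 16) + 21 = pos 11 = 'l'
  'k' (pos 10) + 21 = pos 5 = 'f'
Result: kczlf

kczlf


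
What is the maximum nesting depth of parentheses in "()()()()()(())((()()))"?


Input: "()()()()()(())((()()))"
Tracking depth:
  Position 0 '(': depth becomes 1
  Position 1 ')': depth becomes 0
  Position 2 '(': depth becomes 1
  Position 3 ')': depth becomes 0
  Position 4 '(': depth becomes 1
  Position 5 ')': depth becomes 0
  Position 6 '(': depth becomes 1
  Position 7 ')': depth becomes 0
  Position 8 '(': depth becomes 1
  Position 9 ')': depth becomes 0
  Position 10 '(': depth becomes 1
  Position 11 '(': depth becomes 2
  Position 12 ')': depth becomes 1
  Position 13 ')': depth becomes 0
  Position 14 '(': depth becomes 1
  Position 15 '(': depth becomes 2
  Position 16 '(': depth becomes 3
  Position 17 ')': depth becomes 2
  Position 18 '(': depth becomes 3
  Position 19 ')': depth becomes 2
  Position 20 ')': depth becomes 1
  Position 21 ')': depth becomes 0
Maximum depth reached: 3

3


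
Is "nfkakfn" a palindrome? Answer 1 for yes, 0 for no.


Input: nfkakfn
Reversed: nfkakfn
  Compare pos 0 ('n') with pos 6 ('n'): match
  Compare pos 1 ('f') with pos 5 ('f'): match
  Compare pos 2 ('k') with pos 4 ('k'): match
Result: palindrome

1


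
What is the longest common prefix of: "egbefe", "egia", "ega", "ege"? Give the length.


Words: egbefe, egia, ega, ege
  Position 0: all 'e' => match
  Position 1: all 'g' => match
  Position 2: ('b', 'i', 'a', 'e') => mismatch, stop
LCP = "eg" (length 2)

2


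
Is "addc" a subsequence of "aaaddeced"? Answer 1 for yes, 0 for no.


Check if "addc" is a subsequence of "aaaddeced"
Greedy scan:
  Position 0 ('a'): matches sub[0] = 'a'
  Position 1 ('a'): no match needed
  Position 2 ('a'): no match needed
  Position 3 ('d'): matches sub[1] = 'd'
  Position 4 ('d'): matches sub[2] = 'd'
  Position 5 ('e'): no match needed
  Position 6 ('c'): matches sub[3] = 'c'
  Position 7 ('e'): no match needed
  Position 8 ('d'): no match needed
All 4 characters matched => is a subsequence

1


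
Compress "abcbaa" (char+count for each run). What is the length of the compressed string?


Input: abcbaa
Runs:
  'a' x 1 => "a1"
  'b' x 1 => "b1"
  'c' x 1 => "c1"
  'b' x 1 => "b1"
  'a' x 2 => "a2"
Compressed: "a1b1c1b1a2"
Compressed length: 10

10


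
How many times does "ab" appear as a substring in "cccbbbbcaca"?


Searching for "ab" in "cccbbbbcaca"
Scanning each position:
  Position 0: "cc" => no
  Position 1: "cc" => no
  Position 2: "cb" => no
  Position 3: "bb" => no
  Position 4: "bb" => no
  Position 5: "bb" => no
  Position 6: "bc" => no
  Position 7: "ca" => no
  Position 8: "ac" => no
  Position 9: "ca" => no
Total occurrences: 0

0


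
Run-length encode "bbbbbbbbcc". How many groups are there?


Input: bbbbbbbbcc
Scanning for consecutive runs:
  Group 1: 'b' x 8 (positions 0-7)
  Group 2: 'c' x 2 (positions 8-9)
Total groups: 2

2


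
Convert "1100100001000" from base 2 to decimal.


Input: "1100100001000" in base 2
Positional expansion:
  Digit '1' (value 1) x 2^12 = 4096
  Digit '1' (value 1) x 2^11 = 2048
  Digit '0' (value 0) x 2^10 = 0
  Digit '0' (value 0) x 2^9 = 0
  Digit '1' (value 1) x 2^8 = 256
  Digit '0' (value 0) x 2^7 = 0
  Digit '0' (value 0) x 2^6 = 0
  Digit '0' (value 0) x 2^5 = 0
  Digit '0' (value 0) x 2^4 = 0
  Digit '1' (value 1) x 2^3 = 8
  Digit '0' (value 0) x 2^2 = 0
  Digit '0' (value 0) x 2^1 = 0
  Digit '0' (value 0) x 2^0 = 0
Sum = 6408

6408


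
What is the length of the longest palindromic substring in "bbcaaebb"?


Input: "bbcaaebb"
Checking substrings for palindromes:
  [0:2] "bb" (len 2) => palindrome
  [3:5] "aa" (len 2) => palindrome
  [6:8] "bb" (len 2) => palindrome
Longest palindromic substring: "bb" with length 2

2


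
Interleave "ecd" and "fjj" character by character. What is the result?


Interleaving "ecd" and "fjj":
  Position 0: 'e' from first, 'f' from second => "ef"
  Position 1: 'c' from first, 'j' from second => "cj"
  Position 2: 'd' from first, 'j' from second => "dj"
Result: efcjdj

efcjdj


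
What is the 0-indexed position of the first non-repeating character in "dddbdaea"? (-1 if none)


Input: dddbdaea
Character frequencies:
  'a': 2
  'b': 1
  'd': 4
  'e': 1
Scanning left to right for freq == 1:
  Position 0 ('d'): freq=4, skip
  Position 1 ('d'): freq=4, skip
  Position 2 ('d'): freq=4, skip
  Position 3 ('b'): unique! => answer = 3

3


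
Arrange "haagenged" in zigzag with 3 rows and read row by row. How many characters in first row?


Zigzag "haagenged" into 3 rows:
Placing characters:
  'h' => row 0
  'a' => row 1
  'a' => row 2
  'g' => row 1
  'e' => row 0
  'n' => row 1
  'g' => row 2
  'e' => row 1
  'd' => row 0
Rows:
  Row 0: "hed"
  Row 1: "agne"
  Row 2: "ag"
First row length: 3

3


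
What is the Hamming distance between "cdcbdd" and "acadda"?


Comparing "cdcbdd" and "acadda" position by position:
  Position 0: 'c' vs 'a' => differ
  Position 1: 'd' vs 'c' => differ
  Position 2: 'c' vs 'a' => differ
  Position 3: 'b' vs 'd' => differ
  Position 4: 'd' vs 'd' => same
  Position 5: 'd' vs 'a' => differ
Total differences (Hamming distance): 5

5


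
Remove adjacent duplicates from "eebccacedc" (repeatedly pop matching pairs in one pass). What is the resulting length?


Input: eebccacedc
Stack-based adjacent duplicate removal:
  Read 'e': push. Stack: e
  Read 'e': matches stack top 'e' => pop. Stack: (empty)
  Read 'b': push. Stack: b
  Read 'c': push. Stack: bc
  Read 'c': matches stack top 'c' => pop. Stack: b
  Read 'a': push. Stack: ba
  Read 'c': push. Stack: bac
  Read 'e': push. Stack: bace
  Read 'd': push. Stack: baced
  Read 'c': push. Stack: bacedc
Final stack: "bacedc" (length 6)

6


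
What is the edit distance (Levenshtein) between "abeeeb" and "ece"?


Computing edit distance: "abeeeb" -> "ece"
DP table:
           e    c    e
      0    1    2    3
  a   1    1    2    3
  b   2    2    2    3
  e   3    2    3    2
  e   4    3    3    3
  e   5    4    4    3
  b   6    5    5    4
Edit distance = dp[6][3] = 4

4


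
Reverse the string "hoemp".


Input: hoemp
Reading characters right to left:
  Position 4: 'p'
  Position 3: 'm'
  Position 2: 'e'
  Position 1: 'o'
  Position 0: 'h'
Reversed: pmeoh

pmeoh


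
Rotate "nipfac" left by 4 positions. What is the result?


Input: "nipfac", rotate left by 4
First 4 characters: "nipf"
Remaining characters: "ac"
Concatenate remaining + first: "ac" + "nipf" = "acnipf"

acnipf


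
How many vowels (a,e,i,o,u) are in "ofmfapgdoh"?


Input: ofmfapgdoh
Checking each character:
  'o' at position 0: vowel (running total: 1)
  'f' at position 1: consonant
  'm' at position 2: consonant
  'f' at position 3: consonant
  'a' at position 4: vowel (running total: 2)
  'p' at position 5: consonant
  'g' at position 6: consonant
  'd' at position 7: consonant
  'o' at position 8: vowel (running total: 3)
  'h' at position 9: consonant
Total vowels: 3

3


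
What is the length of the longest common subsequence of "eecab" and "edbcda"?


LCS of "eecab" and "edbcda"
DP table:
           e    d    b    c    d    a
      0    0    0    0    0    0    0
  e   0    1    1    1    1    1    1
  e   0    1    1    1    1    1    1
  c   0    1    1    1    2    2    2
  a   0    1    1    1    2    2    3
  b   0    1    1    2    2    2    3
LCS length = dp[5][6] = 3

3


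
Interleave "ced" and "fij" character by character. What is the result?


Interleaving "ced" and "fij":
  Position 0: 'c' from first, 'f' from second => "cf"
  Position 1: 'e' from first, 'i' from second => "ei"
  Position 2: 'd' from first, 'j' from second => "dj"
Result: cfeidj

cfeidj


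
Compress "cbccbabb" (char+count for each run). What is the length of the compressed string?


Input: cbccbabb
Runs:
  'c' x 1 => "c1"
  'b' x 1 => "b1"
  'c' x 2 => "c2"
  'b' x 1 => "b1"
  'a' x 1 => "a1"
  'b' x 2 => "b2"
Compressed: "c1b1c2b1a1b2"
Compressed length: 12

12


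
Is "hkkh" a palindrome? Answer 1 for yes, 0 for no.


Input: hkkh
Reversed: hkkh
  Compare pos 0 ('h') with pos 3 ('h'): match
  Compare pos 1 ('k') with pos 2 ('k'): match
Result: palindrome

1


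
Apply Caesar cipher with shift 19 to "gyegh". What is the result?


Caesar cipher: shift "gyegh" by 19
  'g' (pos 6) + 19 = pos 25 = 'z'
  'y' (pos 24) + 19 = pos 17 = 'r'
  'e' (pos 4) + 19 = pos 23 = 'x'
  'g' (pos 6) + 19 = pos 25 = 'z'
  'h' (pos 7) + 19 = pos 0 = 'a'
Result: zrxza

zrxza


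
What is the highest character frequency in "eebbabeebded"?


Input: eebbabeebded
Character counts:
  'a': 1
  'b': 4
  'd': 2
  'e': 5
Maximum frequency: 5

5


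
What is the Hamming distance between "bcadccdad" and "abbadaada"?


Comparing "bcadccdad" and "abbadaada" position by position:
  Position 0: 'b' vs 'a' => differ
  Position 1: 'c' vs 'b' => differ
  Position 2: 'a' vs 'b' => differ
  Position 3: 'd' vs 'a' => differ
  Position 4: 'c' vs 'd' => differ
  Position 5: 'c' vs 'a' => differ
  Position 6: 'd' vs 'a' => differ
  Position 7: 'a' vs 'd' => differ
  Position 8: 'd' vs 'a' => differ
Total differences (Hamming distance): 9

9


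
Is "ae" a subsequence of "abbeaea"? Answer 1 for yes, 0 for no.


Check if "ae" is a subsequence of "abbeaea"
Greedy scan:
  Position 0 ('a'): matches sub[0] = 'a'
  Position 1 ('b'): no match needed
  Position 2 ('b'): no match needed
  Position 3 ('e'): matches sub[1] = 'e'
  Position 4 ('a'): no match needed
  Position 5 ('e'): no match needed
  Position 6 ('a'): no match needed
All 2 characters matched => is a subsequence

1


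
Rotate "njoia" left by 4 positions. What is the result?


Input: "njoia", rotate left by 4
First 4 characters: "njoi"
Remaining characters: "a"
Concatenate remaining + first: "a" + "njoi" = "anjoi"

anjoi


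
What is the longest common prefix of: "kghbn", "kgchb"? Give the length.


Words: kghbn, kgchb
  Position 0: all 'k' => match
  Position 1: all 'g' => match
  Position 2: ('h', 'c') => mismatch, stop
LCP = "kg" (length 2)

2


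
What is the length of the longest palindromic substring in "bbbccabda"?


Input: "bbbccabda"
Checking substrings for palindromes:
  [0:3] "bbb" (len 3) => palindrome
  [0:2] "bb" (len 2) => palindrome
  [1:3] "bb" (len 2) => palindrome
  [3:5] "cc" (len 2) => palindrome
Longest palindromic substring: "bbb" with length 3

3


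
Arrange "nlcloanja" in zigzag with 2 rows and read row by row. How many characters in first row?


Zigzag "nlcloanja" into 2 rows:
Placing characters:
  'n' => row 0
  'l' => row 1
  'c' => row 0
  'l' => row 1
  'o' => row 0
  'a' => row 1
  'n' => row 0
  'j' => row 1
  'a' => row 0
Rows:
  Row 0: "ncona"
  Row 1: "llaj"
First row length: 5

5


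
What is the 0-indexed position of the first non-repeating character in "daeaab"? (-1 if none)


Input: daeaab
Character frequencies:
  'a': 3
  'b': 1
  'd': 1
  'e': 1
Scanning left to right for freq == 1:
  Position 0 ('d'): unique! => answer = 0

0


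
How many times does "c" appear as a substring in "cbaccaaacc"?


Searching for "c" in "cbaccaaacc"
Scanning each position:
  Position 0: "c" => MATCH
  Position 1: "b" => no
  Position 2: "a" => no
  Position 3: "c" => MATCH
  Position 4: "c" => MATCH
  Position 5: "a" => no
  Position 6: "a" => no
  Position 7: "a" => no
  Position 8: "c" => MATCH
  Position 9: "c" => MATCH
Total occurrences: 5

5


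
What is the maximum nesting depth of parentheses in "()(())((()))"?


Input: "()(())((()))"
Tracking depth:
  Position 0 '(': depth becomes 1
  Position 1 ')': depth becomes 0
  Position 2 '(': depth becomes 1
  Position 3 '(': depth becomes 2
  Position 4 ')': depth becomes 1
  Position 5 ')': depth becomes 0
  Position 6 '(': depth becomes 1
  Position 7 '(': depth becomes 2
  Position 8 '(': depth becomes 3
  Position 9 ')': depth becomes 2
  Position 10 ')': depth becomes 1
  Position 11 ')': depth becomes 0
Maximum depth reached: 3

3


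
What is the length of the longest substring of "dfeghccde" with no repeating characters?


Input: "dfeghccde"
Sliding window (track last position of each char):
  Position 0 ('d'): window [0,0] length 1 -- new best
  Position 1 ('f'): window [0,1] length 2 -- new best
  Position 2 ('e'): window [0,2] length 3 -- new best
  Position 3 ('g'): window [0,3] length 4 -- new best
  Position 4 ('h'): window [0,4] length 5 -- new best
  Position 5 ('c'): window [0,5] length 6 -- new best
  Position 6 ('c'): repeat (last at 5), move window start to 6
  Position 6 ('c'): window [6,6] length 1
  Position 7 ('d'): window [6,7] length 2
  Position 8 ('e'): window [6,8] length 3
Longest substring with no repeats: "dfeghc" with length 6

6


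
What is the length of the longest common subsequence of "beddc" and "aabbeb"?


LCS of "beddc" and "aabbeb"
DP table:
           a    a    b    b    e    b
      0    0    0    0    0    0    0
  b   0    0    0    1    1    1    1
  e   0    0    0    1    1    2    2
  d   0    0    0    1    1    2    2
  d   0    0    0    1    1    2    2
  c   0    0    0    1    1    2    2
LCS length = dp[5][6] = 2

2


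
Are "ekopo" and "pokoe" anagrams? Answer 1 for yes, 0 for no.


Strings: "ekopo", "pokoe"
Sorted first:  ekoop
Sorted second: ekoop
Sorted forms match => anagrams

1


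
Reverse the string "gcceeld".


Input: gcceeld
Reading characters right to left:
  Position 6: 'd'
  Position 5: 'l'
  Position 4: 'e'
  Position 3: 'e'
  Position 2: 'c'
  Position 1: 'c'
  Position 0: 'g'
Reversed: dleeccg

dleeccg


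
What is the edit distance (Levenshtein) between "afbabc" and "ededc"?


Computing edit distance: "afbabc" -> "ededc"
DP table:
           e    d    e    d    c
      0    1    2    3    4    5
  a   1    1    2    3    4    5
  f   2    2    2    3    4    5
  b   3    3    3    3    4    5
  a   4    4    4    4    4    5
  b   5    5    5    5    5    5
  c   6    6    6    6    6    5
Edit distance = dp[6][5] = 5

5


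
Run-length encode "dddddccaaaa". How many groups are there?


Input: dddddccaaaa
Scanning for consecutive runs:
  Group 1: 'd' x 5 (positions 0-4)
  Group 2: 'c' x 2 (positions 5-6)
  Group 3: 'a' x 4 (positions 7-10)
Total groups: 3

3


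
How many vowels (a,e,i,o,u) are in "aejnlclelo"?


Input: aejnlclelo
Checking each character:
  'a' at position 0: vowel (running total: 1)
  'e' at position 1: vowel (running total: 2)
  'j' at position 2: consonant
  'n' at position 3: consonant
  'l' at position 4: consonant
  'c' at position 5: consonant
  'l' at position 6: consonant
  'e' at position 7: vowel (running total: 3)
  'l' at position 8: consonant
  'o' at position 9: vowel (running total: 4)
Total vowels: 4

4


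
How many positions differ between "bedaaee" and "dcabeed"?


Comparing "bedaaee" and "dcabeed" position by position:
  Position 0: 'b' vs 'd' => DIFFER
  Position 1: 'e' vs 'c' => DIFFER
  Position 2: 'd' vs 'a' => DIFFER
  Position 3: 'a' vs 'b' => DIFFER
  Position 4: 'a' vs 'e' => DIFFER
  Position 5: 'e' vs 'e' => same
  Position 6: 'e' vs 'd' => DIFFER
Positions that differ: 6

6


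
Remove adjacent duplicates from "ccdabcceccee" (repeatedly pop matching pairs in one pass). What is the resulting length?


Input: ccdabcceccee
Stack-based adjacent duplicate removal:
  Read 'c': push. Stack: c
  Read 'c': matches stack top 'c' => pop. Stack: (empty)
  Read 'd': push. Stack: d
  Read 'a': push. Stack: da
  Read 'b': push. Stack: dab
  Read 'c': push. Stack: dabc
  Read 'c': matches stack top 'c' => pop. Stack: dab
  Read 'e': push. Stack: dabe
  Read 'c': push. Stack: dabec
  Read 'c': matches stack top 'c' => pop. Stack: dabe
  Read 'e': matches stack top 'e' => pop. Stack: dab
  Read 'e': push. Stack: dabe
Final stack: "dabe" (length 4)

4


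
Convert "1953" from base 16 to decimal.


Input: "1953" in base 16
Positional expansion:
  Digit '1' (value 1) x 16^3 = 4096
  Digit '9' (value 9) x 16^2 = 2304
  Digit '5' (value 5) x 16^1 = 80
  Digit '3' (value 3) x 16^0 = 3
Sum = 6483

6483


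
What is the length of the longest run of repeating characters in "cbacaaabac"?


Input: "cbacaaabac"
Scanning for longest run:
  Position 1 ('b'): new char, reset run to 1
  Position 2 ('a'): new char, reset run to 1
  Position 3 ('c'): new char, reset run to 1
  Position 4 ('a'): new char, reset run to 1
  Position 5 ('a'): continues run of 'a', length=2
  Position 6 ('a'): continues run of 'a', length=3
  Position 7 ('b'): new char, reset run to 1
  Position 8 ('a'): new char, reset run to 1
  Position 9 ('c'): new char, reset run to 1
Longest run: 'a' with length 3

3


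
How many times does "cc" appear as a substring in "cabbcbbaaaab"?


Searching for "cc" in "cabbcbbaaaab"
Scanning each position:
  Position 0: "ca" => no
  Position 1: "ab" => no
  Position 2: "bb" => no
  Position 3: "bc" => no
  Position 4: "cb" => no
  Position 5: "bb" => no
  Position 6: "ba" => no
  Position 7: "aa" => no
  Position 8: "aa" => no
  Position 9: "aa" => no
  Position 10: "ab" => no
Total occurrences: 0

0


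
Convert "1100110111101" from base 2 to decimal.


Input: "1100110111101" in base 2
Positional expansion:
  Digit '1' (value 1) x 2^12 = 4096
  Digit '1' (value 1) x 2^11 = 2048
  Digit '0' (value 0) x 2^10 = 0
  Digit '0' (value 0) x 2^9 = 0
  Digit '1' (value 1) x 2^8 = 256
  Digit '1' (value 1) x 2^7 = 128
  Digit '0' (value 0) x 2^6 = 0
  Digit '1' (value 1) x 2^5 = 32
  Digit '1' (value 1) x 2^4 = 16
  Digit '1' (value 1) x 2^3 = 8
  Digit '1' (value 1) x 2^2 = 4
  Digit '0' (value 0) x 2^1 = 0
  Digit '1' (value 1) x 2^0 = 1
Sum = 6589

6589


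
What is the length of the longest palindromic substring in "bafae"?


Input: "bafae"
Checking substrings for palindromes:
  [1:4] "afa" (len 3) => palindrome
Longest palindromic substring: "afa" with length 3

3


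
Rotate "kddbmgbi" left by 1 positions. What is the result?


Input: "kddbmgbi", rotate left by 1
First 1 characters: "k"
Remaining characters: "ddbmgbi"
Concatenate remaining + first: "ddbmgbi" + "k" = "ddbmgbik"

ddbmgbik


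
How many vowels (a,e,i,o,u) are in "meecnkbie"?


Input: meecnkbie
Checking each character:
  'm' at position 0: consonant
  'e' at position 1: vowel (running total: 1)
  'e' at position 2: vowel (running total: 2)
  'c' at position 3: consonant
  'n' at position 4: consonant
  'k' at position 5: consonant
  'b' at position 6: consonant
  'i' at position 7: vowel (running total: 3)
  'e' at position 8: vowel (running total: 4)
Total vowels: 4

4


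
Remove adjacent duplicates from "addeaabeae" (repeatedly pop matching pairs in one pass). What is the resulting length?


Input: addeaabeae
Stack-based adjacent duplicate removal:
  Read 'a': push. Stack: a
  Read 'd': push. Stack: ad
  Read 'd': matches stack top 'd' => pop. Stack: a
  Read 'e': push. Stack: ae
  Read 'a': push. Stack: aea
  Read 'a': matches stack top 'a' => pop. Stack: ae
  Read 'b': push. Stack: aeb
  Read 'e': push. Stack: aebe
  Read 'a': push. Stack: aebea
  Read 'e': push. Stack: aebeae
Final stack: "aebeae" (length 6)

6


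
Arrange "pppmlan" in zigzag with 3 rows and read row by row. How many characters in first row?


Zigzag "pppmlan" into 3 rows:
Placing characters:
  'p' => row 0
  'p' => row 1
  'p' => row 2
  'm' => row 1
  'l' => row 0
  'a' => row 1
  'n' => row 2
Rows:
  Row 0: "pl"
  Row 1: "pma"
  Row 2: "pn"
First row length: 2

2


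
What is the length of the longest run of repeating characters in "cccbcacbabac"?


Input: "cccbcacbabac"
Scanning for longest run:
  Position 1 ('c'): continues run of 'c', length=2
  Position 2 ('c'): continues run of 'c', length=3
  Position 3 ('b'): new char, reset run to 1
  Position 4 ('c'): new char, reset run to 1
  Position 5 ('a'): new char, reset run to 1
  Position 6 ('c'): new char, reset run to 1
  Position 7 ('b'): new char, reset run to 1
  Position 8 ('a'): new char, reset run to 1
  Position 9 ('b'): new char, reset run to 1
  Position 10 ('a'): new char, reset run to 1
  Position 11 ('c'): new char, reset run to 1
Longest run: 'c' with length 3

3


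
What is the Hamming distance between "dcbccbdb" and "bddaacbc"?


Comparing "dcbccbdb" and "bddaacbc" position by position:
  Position 0: 'd' vs 'b' => differ
  Position 1: 'c' vs 'd' => differ
  Position 2: 'b' vs 'd' => differ
  Position 3: 'c' vs 'a' => differ
  Position 4: 'c' vs 'a' => differ
  Position 5: 'b' vs 'c' => differ
  Position 6: 'd' vs 'b' => differ
  Position 7: 'b' vs 'c' => differ
Total differences (Hamming distance): 8

8


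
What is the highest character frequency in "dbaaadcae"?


Input: dbaaadcae
Character counts:
  'a': 4
  'b': 1
  'c': 1
  'd': 2
  'e': 1
Maximum frequency: 4

4


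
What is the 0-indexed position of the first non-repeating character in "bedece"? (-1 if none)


Input: bedece
Character frequencies:
  'b': 1
  'c': 1
  'd': 1
  'e': 3
Scanning left to right for freq == 1:
  Position 0 ('b'): unique! => answer = 0

0


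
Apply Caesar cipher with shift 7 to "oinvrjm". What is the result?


Caesar cipher: shift "oinvrjm" by 7
  'o' (pos 14) + 7 = pos 21 = 'v'
  'i' (pos 8) + 7 = pos 15 = 'p'
  'n' (pos 13) + 7 = pos 20 = 'u'
  'v' (pos 21) + 7 = pos 2 = 'c'
  'r' (pos 17) + 7 = pos 24 = 'y'
  'j' (pos 9) + 7 = pos 16 = 'q'
  'm' (pos 12) + 7 = pos 19 = 't'
Result: vpucyqt

vpucyqt


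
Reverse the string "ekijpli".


Input: ekijpli
Reading characters right to left:
  Position 6: 'i'
  Position 5: 'l'
  Position 4: 'p'
  Position 3: 'j'
  Position 2: 'i'
  Position 1: 'k'
  Position 0: 'e'
Reversed: ilpjike

ilpjike


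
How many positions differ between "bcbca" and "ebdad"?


Comparing "bcbca" and "ebdad" position by position:
  Position 0: 'b' vs 'e' => DIFFER
  Position 1: 'c' vs 'b' => DIFFER
  Position 2: 'b' vs 'd' => DIFFER
  Position 3: 'c' vs 'a' => DIFFER
  Position 4: 'a' vs 'd' => DIFFER
Positions that differ: 5

5


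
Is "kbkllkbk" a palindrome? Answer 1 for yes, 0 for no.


Input: kbkllkbk
Reversed: kbkllkbk
  Compare pos 0 ('k') with pos 7 ('k'): match
  Compare pos 1 ('b') with pos 6 ('b'): match
  Compare pos 2 ('k') with pos 5 ('k'): match
  Compare pos 3 ('l') with pos 4 ('l'): match
Result: palindrome

1


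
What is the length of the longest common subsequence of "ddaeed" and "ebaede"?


LCS of "ddaeed" and "ebaede"
DP table:
           e    b    a    e    d    e
      0    0    0    0    0    0    0
  d   0    0    0    0    0    1    1
  d   0    0    0    0    0    1    1
  a   0    0    0    1    1    1    1
  e   0    1    1    1    2    2    2
  e   0    1    1    1    2    2    3
  d   0    1    1    1    2    3    3
LCS length = dp[6][6] = 3

3


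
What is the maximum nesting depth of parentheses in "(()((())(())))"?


Input: "(()((())(())))"
Tracking depth:
  Position 0 '(': depth becomes 1
  Position 1 '(': depth becomes 2
  Position 2 ')': depth becomes 1
  Position 3 '(': depth becomes 2
  Position 4 '(': depth becomes 3
  Position 5 '(': depth becomes 4
  Position 6 ')': depth becomes 3
  Position 7 ')': depth becomes 2
  Position 8 '(': depth becomes 3
  Position 9 '(': depth becomes 4
  Position 10 ')': depth becomes 3
  Position 11 ')': depth becomes 2
  Position 12 ')': depth becomes 1
  Position 13 ')': depth becomes 0
Maximum depth reached: 4

4


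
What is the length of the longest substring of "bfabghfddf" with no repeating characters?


Input: "bfabghfddf"
Sliding window (track last position of each char):
  Position 0 ('b'): window [0,0] length 1 -- new best
  Position 1 ('f'): window [0,1] length 2 -- new best
  Position 2 ('a'): window [0,2] length 3 -- new best
  Position 3 ('b'): repeat (last at 0), move window start to 1
  Position 3 ('b'): window [1,3] length 3
  Position 4 ('g'): window [1,4] length 4 -- new best
  Position 5 ('h'): window [1,5] length 5 -- new best
  Position 6 ('f'): repeat (last at 1), move window start to 2
  Position 6 ('f'): window [2,6] length 5
  Position 7 ('d'): window [2,7] length 6 -- new best
  Position 8 ('d'): repeat (last at 7), move window start to 8
  Position 8 ('d'): window [8,8] length 1
  Position 9 ('f'): window [8,9] length 2
Longest substring with no repeats: "abghfd" with length 6

6


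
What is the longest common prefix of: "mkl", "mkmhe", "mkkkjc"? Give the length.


Words: mkl, mkmhe, mkkkjc
  Position 0: all 'm' => match
  Position 1: all 'k' => match
  Position 2: ('l', 'm', 'k') => mismatch, stop
LCP = "mk" (length 2)

2


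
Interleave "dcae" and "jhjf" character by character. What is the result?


Interleaving "dcae" and "jhjf":
  Position 0: 'd' from first, 'j' from second => "dj"
  Position 1: 'c' from first, 'h' from second => "ch"
  Position 2: 'a' from first, 'j' from second => "aj"
  Position 3: 'e' from first, 'f' from second => "ef"
Result: djchajef

djchajef


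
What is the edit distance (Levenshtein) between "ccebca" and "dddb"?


Computing edit distance: "ccebca" -> "dddb"
DP table:
           d    d    d    b
      0    1    2    3    4
  c   1    1    2    3    4
  c   2    2    2    3    4
  e   3    3    3    3    4
  b   4    4    4    4    3
  c   5    5    5    5    4
  a   6    6    6    6    5
Edit distance = dp[6][4] = 5

5


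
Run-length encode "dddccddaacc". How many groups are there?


Input: dddccddaacc
Scanning for consecutive runs:
  Group 1: 'd' x 3 (positions 0-2)
  Group 2: 'c' x 2 (positions 3-4)
  Group 3: 'd' x 2 (positions 5-6)
  Group 4: 'a' x 2 (positions 7-8)
  Group 5: 'c' x 2 (positions 9-10)
Total groups: 5

5


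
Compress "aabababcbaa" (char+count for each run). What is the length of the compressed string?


Input: aabababcbaa
Runs:
  'a' x 2 => "a2"
  'b' x 1 => "b1"
  'a' x 1 => "a1"
  'b' x 1 => "b1"
  'a' x 1 => "a1"
  'b' x 1 => "b1"
  'c' x 1 => "c1"
  'b' x 1 => "b1"
  'a' x 2 => "a2"
Compressed: "a2b1a1b1a1b1c1b1a2"
Compressed length: 18

18


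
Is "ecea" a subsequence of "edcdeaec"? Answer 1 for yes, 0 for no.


Check if "ecea" is a subsequence of "edcdeaec"
Greedy scan:
  Position 0 ('e'): matches sub[0] = 'e'
  Position 1 ('d'): no match needed
  Position 2 ('c'): matches sub[1] = 'c'
  Position 3 ('d'): no match needed
  Position 4 ('e'): matches sub[2] = 'e'
  Position 5 ('a'): matches sub[3] = 'a'
  Position 6 ('e'): no match needed
  Position 7 ('c'): no match needed
All 4 characters matched => is a subsequence

1


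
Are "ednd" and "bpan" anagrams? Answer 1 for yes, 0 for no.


Strings: "ednd", "bpan"
Sorted first:  dden
Sorted second: abnp
Differ at position 0: 'd' vs 'a' => not anagrams

0


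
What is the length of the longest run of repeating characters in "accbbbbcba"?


Input: "accbbbbcba"
Scanning for longest run:
  Position 1 ('c'): new char, reset run to 1
  Position 2 ('c'): continues run of 'c', length=2
  Position 3 ('b'): new char, reset run to 1
  Position 4 ('b'): continues run of 'b', length=2
  Position 5 ('b'): continues run of 'b', length=3
  Position 6 ('b'): continues run of 'b', length=4
  Position 7 ('c'): new char, reset run to 1
  Position 8 ('b'): new char, reset run to 1
  Position 9 ('a'): new char, reset run to 1
Longest run: 'b' with length 4

4


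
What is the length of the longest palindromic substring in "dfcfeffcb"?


Input: "dfcfeffcb"
Checking substrings for palindromes:
  [1:4] "fcf" (len 3) => palindrome
  [3:6] "fef" (len 3) => palindrome
  [5:7] "ff" (len 2) => palindrome
Longest palindromic substring: "fcf" with length 3

3


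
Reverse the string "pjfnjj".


Input: pjfnjj
Reading characters right to left:
  Position 5: 'j'
  Position 4: 'j'
  Position 3: 'n'
  Position 2: 'f'
  Position 1: 'j'
  Position 0: 'p'
Reversed: jjnfjp

jjnfjp


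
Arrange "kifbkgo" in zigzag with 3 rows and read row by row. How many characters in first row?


Zigzag "kifbkgo" into 3 rows:
Placing characters:
  'k' => row 0
  'i' => row 1
  'f' => row 2
  'b' => row 1
  'k' => row 0
  'g' => row 1
  'o' => row 2
Rows:
  Row 0: "kk"
  Row 1: "ibg"
  Row 2: "fo"
First row length: 2

2


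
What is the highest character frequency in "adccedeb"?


Input: adccedeb
Character counts:
  'a': 1
  'b': 1
  'c': 2
  'd': 2
  'e': 2
Maximum frequency: 2

2


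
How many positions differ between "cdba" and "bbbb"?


Comparing "cdba" and "bbbb" position by position:
  Position 0: 'c' vs 'b' => DIFFER
  Position 1: 'd' vs 'b' => DIFFER
  Position 2: 'b' vs 'b' => same
  Position 3: 'a' vs 'b' => DIFFER
Positions that differ: 3

3


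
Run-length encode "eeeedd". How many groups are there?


Input: eeeedd
Scanning for consecutive runs:
  Group 1: 'e' x 4 (positions 0-3)
  Group 2: 'd' x 2 (positions 4-5)
Total groups: 2

2
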